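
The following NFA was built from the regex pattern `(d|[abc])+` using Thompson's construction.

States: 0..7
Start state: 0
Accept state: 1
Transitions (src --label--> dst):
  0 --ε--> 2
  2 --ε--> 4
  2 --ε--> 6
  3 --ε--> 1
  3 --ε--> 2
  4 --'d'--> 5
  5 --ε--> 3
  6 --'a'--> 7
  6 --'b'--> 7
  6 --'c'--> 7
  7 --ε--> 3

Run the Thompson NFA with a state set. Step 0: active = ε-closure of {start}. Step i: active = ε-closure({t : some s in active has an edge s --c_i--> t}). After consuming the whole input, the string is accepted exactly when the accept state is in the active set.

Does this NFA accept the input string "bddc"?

start: ε-closure({0}) = {0,2,4,6}
'b' @ 1: {1,2,3,4,6,7}  [accepting]
'd' @ 2: {1,2,3,4,5,6}  [accepting]
'd' @ 3: {1,2,3,4,5,6}  [accepting]
'c' @ 4: {1,2,3,4,6,7}  [accepting]
after full input: {1,2,3,4,6,7}  (accept=1 in)

Answer: ACCEPT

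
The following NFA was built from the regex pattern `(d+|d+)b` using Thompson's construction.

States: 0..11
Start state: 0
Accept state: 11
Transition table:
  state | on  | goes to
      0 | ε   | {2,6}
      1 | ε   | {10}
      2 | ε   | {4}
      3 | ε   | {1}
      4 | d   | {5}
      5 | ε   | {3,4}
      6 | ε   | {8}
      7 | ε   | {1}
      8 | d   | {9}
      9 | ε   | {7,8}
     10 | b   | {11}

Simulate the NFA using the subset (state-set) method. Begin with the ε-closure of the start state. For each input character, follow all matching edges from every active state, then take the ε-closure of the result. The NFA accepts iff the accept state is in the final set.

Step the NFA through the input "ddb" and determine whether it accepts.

start: ε-closure({0}) = {0,2,4,6,8}
'd' @ 1: {1,3,4,5,7,8,9,10}
'd' @ 2: {1,3,4,5,7,8,9,10}
'b' @ 3: {11}  [accepting]
after full input: {11}  (accept=11 in)

Answer: ACCEPT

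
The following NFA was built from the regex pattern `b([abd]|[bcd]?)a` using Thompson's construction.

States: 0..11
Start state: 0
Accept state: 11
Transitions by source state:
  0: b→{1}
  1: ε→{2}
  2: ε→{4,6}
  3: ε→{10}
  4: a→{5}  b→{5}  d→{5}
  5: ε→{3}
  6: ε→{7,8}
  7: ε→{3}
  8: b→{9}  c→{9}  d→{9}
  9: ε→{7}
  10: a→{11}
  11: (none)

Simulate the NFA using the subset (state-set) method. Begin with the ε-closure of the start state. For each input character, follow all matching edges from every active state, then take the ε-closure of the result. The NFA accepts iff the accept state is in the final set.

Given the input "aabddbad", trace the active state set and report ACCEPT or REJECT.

initial (ε-close {0}): {0}
'a' @ 1: {}  — no active states
rest 'abddbad' ignored (set empty)
end set {} — state 11 not in

Answer: REJECT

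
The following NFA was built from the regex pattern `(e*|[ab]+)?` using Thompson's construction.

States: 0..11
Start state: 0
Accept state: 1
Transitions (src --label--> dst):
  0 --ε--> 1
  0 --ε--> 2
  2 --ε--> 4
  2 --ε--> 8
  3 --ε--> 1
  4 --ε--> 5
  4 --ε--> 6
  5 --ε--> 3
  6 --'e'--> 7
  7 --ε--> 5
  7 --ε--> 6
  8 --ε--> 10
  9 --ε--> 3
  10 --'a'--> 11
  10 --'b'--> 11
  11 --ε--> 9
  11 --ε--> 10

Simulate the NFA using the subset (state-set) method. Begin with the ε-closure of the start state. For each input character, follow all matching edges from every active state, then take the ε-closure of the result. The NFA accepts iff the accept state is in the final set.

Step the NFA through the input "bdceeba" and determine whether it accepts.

Answer: REJECT

Derivation:
S₀ = ε-closure({0}) = {0,1,2,3,4,5,6,8,10}
'b' @ 1: {1,3,9,10,11}  (accept∈set)
'd' @ 2: {}  — state set empty
rest 'ceeba' ignored (set empty)
after full input: {}  (accept=1 not in)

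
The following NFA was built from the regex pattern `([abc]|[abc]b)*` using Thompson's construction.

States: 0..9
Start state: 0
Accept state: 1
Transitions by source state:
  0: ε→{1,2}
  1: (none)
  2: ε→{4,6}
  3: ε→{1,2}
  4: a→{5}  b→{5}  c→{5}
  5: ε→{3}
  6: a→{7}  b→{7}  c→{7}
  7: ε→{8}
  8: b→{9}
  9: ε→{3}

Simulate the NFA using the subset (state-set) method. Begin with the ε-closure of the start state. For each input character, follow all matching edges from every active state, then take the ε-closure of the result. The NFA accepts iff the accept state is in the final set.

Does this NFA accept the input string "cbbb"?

Answer: ACCEPT

Steps:
S₀ = ε-closure({0}) = {0,1,2,4,6}
'c' @ 1: {1,2,3,4,5,6,7,8}  ✓accept
'b' @ 2: {1,2,3,4,5,6,7,8,9}  ✓accept
'b' @ 3: {1,2,3,4,5,6,7,8,9}  ✓accept
'b' @ 4: {1,2,3,4,5,6,7,8,9}  ✓accept
after full input: {1,2,3,4,5,6,7,8,9}  (accept=1 in)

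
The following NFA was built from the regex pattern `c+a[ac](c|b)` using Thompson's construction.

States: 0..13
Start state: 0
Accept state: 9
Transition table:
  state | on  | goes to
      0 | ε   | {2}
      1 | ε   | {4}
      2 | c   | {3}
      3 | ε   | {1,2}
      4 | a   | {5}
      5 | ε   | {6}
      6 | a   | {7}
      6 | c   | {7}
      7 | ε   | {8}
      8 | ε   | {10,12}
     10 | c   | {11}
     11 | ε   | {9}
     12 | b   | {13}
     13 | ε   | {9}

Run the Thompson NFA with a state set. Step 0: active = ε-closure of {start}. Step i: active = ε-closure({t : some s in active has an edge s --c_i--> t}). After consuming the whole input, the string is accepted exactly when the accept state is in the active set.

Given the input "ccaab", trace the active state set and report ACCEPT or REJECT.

initial (ε-close {0}): {0,2}
'c' @ 1: {1,2,3,4}
'c' @ 2: {1,2,3,4}
'a' @ 3: {5,6}
'a' @ 4: {7,8,10,12}
'b' @ 5: {9,13}  [accepting]
end set {9,13} — state 9 in

Answer: ACCEPT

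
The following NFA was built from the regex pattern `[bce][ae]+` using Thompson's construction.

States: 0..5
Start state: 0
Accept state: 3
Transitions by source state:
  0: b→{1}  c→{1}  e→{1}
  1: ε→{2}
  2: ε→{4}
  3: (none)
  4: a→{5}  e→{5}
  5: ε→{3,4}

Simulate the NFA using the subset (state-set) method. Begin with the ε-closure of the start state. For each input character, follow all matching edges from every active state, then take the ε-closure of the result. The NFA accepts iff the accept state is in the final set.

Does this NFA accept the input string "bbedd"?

S₀ = ε-closure({0}) = {0}
'b' @ 1: {1,2,4}
'b' @ 2: {}  — state set empty
rest 'edd' ignored (set empty)
end set {} — state 3 not in

Answer: REJECT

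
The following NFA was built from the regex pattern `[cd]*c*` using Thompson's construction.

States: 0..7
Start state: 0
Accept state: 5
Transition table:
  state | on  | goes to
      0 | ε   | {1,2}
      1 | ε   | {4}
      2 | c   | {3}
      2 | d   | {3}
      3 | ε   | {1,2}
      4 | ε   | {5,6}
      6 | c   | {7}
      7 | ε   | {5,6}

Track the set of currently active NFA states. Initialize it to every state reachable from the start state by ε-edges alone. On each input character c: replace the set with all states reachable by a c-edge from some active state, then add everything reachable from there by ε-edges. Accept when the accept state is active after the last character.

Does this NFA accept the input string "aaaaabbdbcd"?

initial (ε-close {0}): {0,1,2,4,5,6}
'a' @ 1: {}  — no active states
rest 'aaaabbdbcd' ignored (set empty)
after full input: {}  (accept=5 not in)

Answer: REJECT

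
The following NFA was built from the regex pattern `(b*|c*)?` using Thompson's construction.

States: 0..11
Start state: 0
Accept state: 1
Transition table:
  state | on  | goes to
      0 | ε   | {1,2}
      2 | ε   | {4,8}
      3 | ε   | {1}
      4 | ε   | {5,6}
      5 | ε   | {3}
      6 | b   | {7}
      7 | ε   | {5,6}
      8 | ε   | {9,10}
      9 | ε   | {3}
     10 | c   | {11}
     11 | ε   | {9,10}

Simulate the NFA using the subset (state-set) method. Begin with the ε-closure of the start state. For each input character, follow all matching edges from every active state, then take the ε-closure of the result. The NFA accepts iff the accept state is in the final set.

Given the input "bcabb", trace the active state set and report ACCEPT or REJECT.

start: ε-closure({0}) = {0,1,2,3,4,5,6,8,9,10}
'b' @ 1: {1,3,5,6,7}  (accept∈set)
'c' @ 2: {}  — state set empty
rest 'abb' ignored (set empty)
final: {}; accept 1 not in set

Answer: REJECT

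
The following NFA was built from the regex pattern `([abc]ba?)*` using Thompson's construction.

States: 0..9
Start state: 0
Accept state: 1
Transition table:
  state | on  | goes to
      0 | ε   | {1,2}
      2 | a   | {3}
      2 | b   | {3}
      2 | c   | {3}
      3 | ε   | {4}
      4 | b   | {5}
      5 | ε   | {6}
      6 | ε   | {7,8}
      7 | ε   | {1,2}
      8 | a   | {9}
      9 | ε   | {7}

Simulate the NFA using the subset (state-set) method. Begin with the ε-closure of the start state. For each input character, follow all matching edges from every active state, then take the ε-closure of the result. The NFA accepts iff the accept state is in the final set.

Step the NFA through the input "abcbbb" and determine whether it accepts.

Answer: ACCEPT

Trace:
S₀ = ε-closure({0}) = {0,1,2}
'a' @ 1: {3,4}
'b' @ 2: {1,2,5,6,7,8}  ✓accept
'c' @ 3: {3,4}
'b' @ 4: {1,2,5,6,7,8}  ✓accept
'b' @ 5: {3,4}
'b' @ 6: {1,2,5,6,7,8}  ✓accept
end set {1,2,5,6,7,8} — state 1 in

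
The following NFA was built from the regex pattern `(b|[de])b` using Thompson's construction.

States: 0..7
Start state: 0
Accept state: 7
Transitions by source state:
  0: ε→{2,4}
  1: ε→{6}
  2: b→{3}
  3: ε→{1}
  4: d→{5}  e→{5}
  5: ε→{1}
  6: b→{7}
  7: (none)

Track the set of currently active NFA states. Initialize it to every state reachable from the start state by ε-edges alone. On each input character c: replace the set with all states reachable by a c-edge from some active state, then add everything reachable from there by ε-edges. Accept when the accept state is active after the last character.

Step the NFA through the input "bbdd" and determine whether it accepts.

S₀ = ε-closure({0}) = {0,2,4}
'b' @ 1: {1,3,6}
'b' @ 2: {7}  [accepting]
'd' @ 3: {}  — no active states
rest 'd' ignored (set empty)
after full input: {}  (accept=7 not in)

Answer: REJECT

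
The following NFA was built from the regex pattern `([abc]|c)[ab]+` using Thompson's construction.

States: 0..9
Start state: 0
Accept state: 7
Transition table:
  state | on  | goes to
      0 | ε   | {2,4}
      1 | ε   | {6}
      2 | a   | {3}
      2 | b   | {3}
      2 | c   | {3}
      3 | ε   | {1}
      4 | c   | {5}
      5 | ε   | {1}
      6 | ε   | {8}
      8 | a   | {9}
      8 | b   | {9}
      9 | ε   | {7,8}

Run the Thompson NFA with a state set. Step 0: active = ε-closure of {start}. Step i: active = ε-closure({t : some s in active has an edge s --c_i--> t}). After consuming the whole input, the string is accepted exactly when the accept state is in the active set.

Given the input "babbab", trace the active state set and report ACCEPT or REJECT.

S₀ = ε-closure({0}) = {0,2,4}
'b' @ 1: {1,3,6,8}
'a' @ 2: {7,8,9}  ✓accept
'b' @ 3: {7,8,9}  ✓accept
'b' @ 4: {7,8,9}  ✓accept
'a' @ 5: {7,8,9}  ✓accept
'b' @ 6: {7,8,9}  ✓accept
end set {7,8,9} — state 7 in

Answer: ACCEPT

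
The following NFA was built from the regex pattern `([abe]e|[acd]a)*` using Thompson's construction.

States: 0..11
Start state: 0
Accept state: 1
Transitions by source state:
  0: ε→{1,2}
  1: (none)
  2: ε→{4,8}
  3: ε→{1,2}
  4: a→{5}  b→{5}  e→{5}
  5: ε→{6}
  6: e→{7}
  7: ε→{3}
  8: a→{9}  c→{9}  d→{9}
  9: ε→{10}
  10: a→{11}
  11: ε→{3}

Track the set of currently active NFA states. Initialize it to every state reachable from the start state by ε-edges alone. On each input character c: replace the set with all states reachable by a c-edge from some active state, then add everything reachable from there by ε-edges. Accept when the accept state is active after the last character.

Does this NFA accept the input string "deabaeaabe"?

Answer: REJECT

Derivation:
start: ε-closure({0}) = {0,1,2,4,8}
'd' @ 1: {9,10}
'e' @ 2: {}  — dead — no transitions
rest 'abaeaabe' ignored (set empty)
end set {} — state 1 not in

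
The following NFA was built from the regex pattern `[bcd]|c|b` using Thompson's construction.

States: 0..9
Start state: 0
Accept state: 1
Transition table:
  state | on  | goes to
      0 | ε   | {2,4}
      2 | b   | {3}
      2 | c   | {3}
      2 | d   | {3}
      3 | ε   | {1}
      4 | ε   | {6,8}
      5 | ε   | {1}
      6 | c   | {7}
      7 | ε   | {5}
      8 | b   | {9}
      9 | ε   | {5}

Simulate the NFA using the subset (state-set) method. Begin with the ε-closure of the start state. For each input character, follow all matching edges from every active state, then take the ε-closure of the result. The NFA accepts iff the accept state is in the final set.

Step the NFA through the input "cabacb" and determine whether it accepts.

S₀ = ε-closure({0}) = {0,2,4,6,8}
'c' @ 1: {1,3,5,7}  (accept∈set)
'a' @ 2: {}  — no active states
rest 'bacb' ignored (set empty)
after full input: {}  (accept=1 not in)

Answer: REJECT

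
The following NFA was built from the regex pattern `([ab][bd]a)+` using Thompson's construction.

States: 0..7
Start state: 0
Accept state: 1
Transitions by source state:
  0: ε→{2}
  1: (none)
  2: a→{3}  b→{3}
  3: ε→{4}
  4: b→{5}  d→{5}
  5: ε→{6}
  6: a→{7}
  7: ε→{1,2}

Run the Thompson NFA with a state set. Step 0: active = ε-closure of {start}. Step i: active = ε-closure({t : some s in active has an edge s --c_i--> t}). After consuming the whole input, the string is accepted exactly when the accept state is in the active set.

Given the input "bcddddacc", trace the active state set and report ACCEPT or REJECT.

Answer: REJECT

Steps:
initial (ε-close {0}): {0,2}
'b' @ 1: {3,4}
'c' @ 2: {}  — state set empty
rest 'ddddacc' ignored (set empty)
end set {} — state 1 not in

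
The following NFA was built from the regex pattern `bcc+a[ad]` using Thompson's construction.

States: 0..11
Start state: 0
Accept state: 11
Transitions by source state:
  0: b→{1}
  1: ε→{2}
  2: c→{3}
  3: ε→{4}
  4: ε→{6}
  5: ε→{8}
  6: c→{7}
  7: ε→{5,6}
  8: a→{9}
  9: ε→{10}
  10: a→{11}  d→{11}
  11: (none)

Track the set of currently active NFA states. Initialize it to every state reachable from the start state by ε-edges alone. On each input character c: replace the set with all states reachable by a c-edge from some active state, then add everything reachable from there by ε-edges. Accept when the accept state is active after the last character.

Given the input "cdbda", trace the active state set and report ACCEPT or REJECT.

Answer: REJECT

Trace:
start: ε-closure({0}) = {0}
'c' @ 1: {}  — state set empty
rest 'dbda' ignored (set empty)
after full input: {}  (accept=11 not in)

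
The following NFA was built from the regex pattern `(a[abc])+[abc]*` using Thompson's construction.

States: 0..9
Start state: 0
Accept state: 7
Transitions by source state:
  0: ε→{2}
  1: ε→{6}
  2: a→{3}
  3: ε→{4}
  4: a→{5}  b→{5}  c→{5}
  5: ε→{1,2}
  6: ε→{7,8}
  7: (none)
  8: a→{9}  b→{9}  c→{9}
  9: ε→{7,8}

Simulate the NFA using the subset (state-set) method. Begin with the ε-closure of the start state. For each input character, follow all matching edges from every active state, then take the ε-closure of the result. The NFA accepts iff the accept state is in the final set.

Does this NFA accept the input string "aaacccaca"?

Answer: ACCEPT

Steps:
initial (ε-close {0}): {0,2}
'a' @ 1: {3,4}
'a' @ 2: {1,2,5,6,7,8}  [accepting]
'a' @ 3: {3,4,7,8,9}  [accepting]
'c' @ 4: {1,2,5,6,7,8,9}  [accepting]
'c' @ 5: {7,8,9}  [accepting]
'c' @ 6: {7,8,9}  [accepting]
'a' @ 7: {7,8,9}  [accepting]
'c' @ 8: {7,8,9}  [accepting]
'a' @ 9: {7,8,9}  [accepting]
final: {7,8,9}; accept 7 in set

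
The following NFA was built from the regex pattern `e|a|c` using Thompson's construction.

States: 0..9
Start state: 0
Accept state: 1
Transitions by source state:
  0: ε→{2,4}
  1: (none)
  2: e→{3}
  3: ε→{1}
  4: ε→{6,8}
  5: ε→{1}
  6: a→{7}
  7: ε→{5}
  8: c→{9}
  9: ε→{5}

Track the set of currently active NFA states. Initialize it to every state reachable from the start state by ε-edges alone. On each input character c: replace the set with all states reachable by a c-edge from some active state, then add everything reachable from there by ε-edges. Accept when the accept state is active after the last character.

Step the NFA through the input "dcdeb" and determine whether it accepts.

Answer: REJECT

Derivation:
initial (ε-close {0}): {0,2,4,6,8}
'd' @ 1: {}  — no active states
rest 'cdeb' ignored (set empty)
final: {}; accept 1 not in set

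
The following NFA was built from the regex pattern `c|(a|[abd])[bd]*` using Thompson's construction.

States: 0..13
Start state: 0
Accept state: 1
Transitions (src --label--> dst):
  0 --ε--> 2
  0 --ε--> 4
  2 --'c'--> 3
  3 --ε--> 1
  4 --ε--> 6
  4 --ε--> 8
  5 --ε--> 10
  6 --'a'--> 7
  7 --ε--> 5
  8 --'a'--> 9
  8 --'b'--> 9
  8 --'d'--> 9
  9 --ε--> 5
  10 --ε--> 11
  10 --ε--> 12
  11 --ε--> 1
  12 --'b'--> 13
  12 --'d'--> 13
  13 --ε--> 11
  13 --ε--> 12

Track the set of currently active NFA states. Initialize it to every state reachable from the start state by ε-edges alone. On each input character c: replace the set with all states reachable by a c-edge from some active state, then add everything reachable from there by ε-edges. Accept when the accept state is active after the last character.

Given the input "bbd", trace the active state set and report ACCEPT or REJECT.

start: ε-closure({0}) = {0,2,4,6,8}
'b' @ 1: {1,5,9,10,11,12}  ✓accept
'b' @ 2: {1,11,12,13}  ✓accept
'd' @ 3: {1,11,12,13}  ✓accept
after full input: {1,11,12,13}  (accept=1 in)

Answer: ACCEPT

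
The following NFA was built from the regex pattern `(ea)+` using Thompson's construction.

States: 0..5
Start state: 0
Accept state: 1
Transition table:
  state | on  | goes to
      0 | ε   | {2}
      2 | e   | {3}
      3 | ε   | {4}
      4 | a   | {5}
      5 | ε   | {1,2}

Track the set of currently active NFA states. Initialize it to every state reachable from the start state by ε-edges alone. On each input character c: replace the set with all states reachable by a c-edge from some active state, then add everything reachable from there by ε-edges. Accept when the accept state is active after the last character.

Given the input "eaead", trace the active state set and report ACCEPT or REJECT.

Answer: REJECT

Trace:
start: ε-closure({0}) = {0,2}
'e' @ 1: {3,4}
'a' @ 2: {1,2,5}  ✓accept
'e' @ 3: {3,4}
'a' @ 4: {1,2,5}  ✓accept
'd' @ 5: {}  — state set empty
after full input: {}  (accept=1 not in)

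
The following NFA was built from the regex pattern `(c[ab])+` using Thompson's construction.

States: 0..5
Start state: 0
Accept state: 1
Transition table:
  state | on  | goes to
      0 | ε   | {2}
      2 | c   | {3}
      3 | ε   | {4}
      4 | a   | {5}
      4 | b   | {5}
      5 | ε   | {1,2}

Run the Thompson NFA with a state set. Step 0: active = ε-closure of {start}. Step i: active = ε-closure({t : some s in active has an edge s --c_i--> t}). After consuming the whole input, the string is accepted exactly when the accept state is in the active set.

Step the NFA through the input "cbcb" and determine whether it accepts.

initial (ε-close {0}): {0,2}
'c' @ 1: {3,4}
'b' @ 2: {1,2,5}  (accept∈set)
'c' @ 3: {3,4}
'b' @ 4: {1,2,5}  (accept∈set)
end set {1,2,5} — state 1 in

Answer: ACCEPT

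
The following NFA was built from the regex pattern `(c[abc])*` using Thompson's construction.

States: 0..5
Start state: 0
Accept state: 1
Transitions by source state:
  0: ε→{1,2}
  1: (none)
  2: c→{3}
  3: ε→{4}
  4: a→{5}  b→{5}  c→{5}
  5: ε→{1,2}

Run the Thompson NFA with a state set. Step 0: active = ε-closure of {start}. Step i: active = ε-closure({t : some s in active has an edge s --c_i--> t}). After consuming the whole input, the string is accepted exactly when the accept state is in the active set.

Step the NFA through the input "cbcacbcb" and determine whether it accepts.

Answer: ACCEPT

Trace:
initial (ε-close {0}): {0,1,2}
'c' @ 1: {3,4}
'b' @ 2: {1,2,5}  (accept∈set)
'c' @ 3: {3,4}
'a' @ 4: {1,2,5}  (accept∈set)
'c' @ 5: {3,4}
'b' @ 6: {1,2,5}  (accept∈set)
'c' @ 7: {3,4}
'b' @ 8: {1,2,5}  (accept∈set)
final: {1,2,5}; accept 1 in set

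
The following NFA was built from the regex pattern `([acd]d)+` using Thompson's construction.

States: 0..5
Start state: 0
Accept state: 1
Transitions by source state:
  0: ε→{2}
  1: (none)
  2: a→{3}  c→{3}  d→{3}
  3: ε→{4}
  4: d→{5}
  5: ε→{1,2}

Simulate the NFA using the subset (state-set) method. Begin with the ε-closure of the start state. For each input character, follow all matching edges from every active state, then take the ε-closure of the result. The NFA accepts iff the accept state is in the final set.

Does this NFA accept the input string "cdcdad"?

start: ε-closure({0}) = {0,2}
'c' @ 1: {3,4}
'd' @ 2: {1,2,5}  [accepting]
'c' @ 3: {3,4}
'd' @ 4: {1,2,5}  [accepting]
'a' @ 5: {3,4}
'd' @ 6: {1,2,5}  [accepting]
after full input: {1,2,5}  (accept=1 in)

Answer: ACCEPT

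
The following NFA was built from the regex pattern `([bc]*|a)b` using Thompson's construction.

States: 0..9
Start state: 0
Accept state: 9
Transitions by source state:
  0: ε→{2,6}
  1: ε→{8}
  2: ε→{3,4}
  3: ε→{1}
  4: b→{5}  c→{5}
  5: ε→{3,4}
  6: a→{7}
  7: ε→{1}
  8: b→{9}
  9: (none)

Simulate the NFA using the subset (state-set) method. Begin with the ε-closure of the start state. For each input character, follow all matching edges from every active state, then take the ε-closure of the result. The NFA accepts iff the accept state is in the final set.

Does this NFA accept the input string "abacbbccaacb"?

Answer: REJECT

Trace:
start: ε-closure({0}) = {0,1,2,3,4,6,8}
'a' @ 1: {1,7,8}
'b' @ 2: {9}  ✓accept
'a' @ 3: {}  — state set empty
rest 'cbbccaacb' ignored (set empty)
end set {} — state 9 not in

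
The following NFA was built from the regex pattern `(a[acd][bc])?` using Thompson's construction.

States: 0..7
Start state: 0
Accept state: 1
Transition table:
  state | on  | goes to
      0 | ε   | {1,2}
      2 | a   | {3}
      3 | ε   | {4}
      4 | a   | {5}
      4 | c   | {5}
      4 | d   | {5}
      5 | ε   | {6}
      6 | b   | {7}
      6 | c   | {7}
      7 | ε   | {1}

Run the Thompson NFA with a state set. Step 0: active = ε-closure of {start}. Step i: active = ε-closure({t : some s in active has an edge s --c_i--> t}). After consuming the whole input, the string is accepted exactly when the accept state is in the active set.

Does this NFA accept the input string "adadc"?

Answer: REJECT

Trace:
start: ε-closure({0}) = {0,1,2}
'a' @ 1: {3,4}
'd' @ 2: {5,6}
'a' @ 3: {}  — state set empty
rest 'dc' ignored (set empty)
final: {}; accept 1 not in set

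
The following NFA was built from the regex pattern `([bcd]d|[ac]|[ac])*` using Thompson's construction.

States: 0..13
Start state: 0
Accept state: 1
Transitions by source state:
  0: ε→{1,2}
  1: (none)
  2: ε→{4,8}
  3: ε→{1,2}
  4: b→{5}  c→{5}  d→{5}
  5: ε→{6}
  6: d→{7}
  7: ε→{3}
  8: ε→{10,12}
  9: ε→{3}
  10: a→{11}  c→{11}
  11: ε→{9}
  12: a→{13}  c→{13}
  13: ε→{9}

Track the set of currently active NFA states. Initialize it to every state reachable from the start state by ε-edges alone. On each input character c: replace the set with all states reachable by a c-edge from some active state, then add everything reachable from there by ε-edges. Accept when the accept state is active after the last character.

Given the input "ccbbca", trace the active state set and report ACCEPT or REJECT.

S₀ = ε-closure({0}) = {0,1,2,4,8,10,12}
'c' @ 1: {1,2,3,4,5,6,8,9,10,11,12,13}  [accepting]
'c' @ 2: {1,2,3,4,5,6,8,9,10,11,12,13}  [accepting]
'b' @ 3: {5,6}
'b' @ 4: {}  — state set empty
rest 'ca' ignored (set empty)
final: {}; accept 1 not in set

Answer: REJECT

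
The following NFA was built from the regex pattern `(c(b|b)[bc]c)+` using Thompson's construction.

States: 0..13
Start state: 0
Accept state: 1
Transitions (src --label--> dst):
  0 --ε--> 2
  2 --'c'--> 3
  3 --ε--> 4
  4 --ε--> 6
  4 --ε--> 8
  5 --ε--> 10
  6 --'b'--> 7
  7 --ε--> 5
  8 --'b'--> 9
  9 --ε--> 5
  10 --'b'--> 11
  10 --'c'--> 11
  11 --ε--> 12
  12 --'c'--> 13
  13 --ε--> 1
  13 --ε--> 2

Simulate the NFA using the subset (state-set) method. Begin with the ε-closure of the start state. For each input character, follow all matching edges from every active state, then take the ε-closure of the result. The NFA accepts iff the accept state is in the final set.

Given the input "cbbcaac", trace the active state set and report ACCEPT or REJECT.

start: ε-closure({0}) = {0,2}
'c' @ 1: {3,4,6,8}
'b' @ 2: {5,7,9,10}
'b' @ 3: {11,12}
'c' @ 4: {1,2,13}  (accept∈set)
'a' @ 5: {}  — dead — no transitions
rest 'ac' ignored (set empty)
after full input: {}  (accept=1 not in)

Answer: REJECT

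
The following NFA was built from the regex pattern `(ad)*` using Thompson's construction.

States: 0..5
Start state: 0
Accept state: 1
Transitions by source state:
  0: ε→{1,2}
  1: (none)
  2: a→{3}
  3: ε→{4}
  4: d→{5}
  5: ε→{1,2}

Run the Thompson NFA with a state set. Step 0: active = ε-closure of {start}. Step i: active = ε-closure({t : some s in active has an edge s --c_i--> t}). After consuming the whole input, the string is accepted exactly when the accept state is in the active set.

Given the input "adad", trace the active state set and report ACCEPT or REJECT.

Answer: ACCEPT

Trace:
start: ε-closure({0}) = {0,1,2}
'a' @ 1: {3,4}
'd' @ 2: {1,2,5}  [accepting]
'a' @ 3: {3,4}
'd' @ 4: {1,2,5}  [accepting]
end set {1,2,5} — state 1 in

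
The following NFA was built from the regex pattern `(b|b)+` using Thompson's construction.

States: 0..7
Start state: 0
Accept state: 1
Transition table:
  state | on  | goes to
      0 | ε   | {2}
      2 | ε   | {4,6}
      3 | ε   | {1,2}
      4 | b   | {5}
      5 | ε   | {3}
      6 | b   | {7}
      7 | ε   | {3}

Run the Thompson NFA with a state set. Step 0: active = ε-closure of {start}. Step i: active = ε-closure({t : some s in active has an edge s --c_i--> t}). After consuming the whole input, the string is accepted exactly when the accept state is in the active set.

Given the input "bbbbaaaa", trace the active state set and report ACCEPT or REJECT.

Answer: REJECT

Steps:
start: ε-closure({0}) = {0,2,4,6}
'b' @ 1: {1,2,3,4,5,6,7}  ✓accept
'b' @ 2: {1,2,3,4,5,6,7}  ✓accept
'b' @ 3: {1,2,3,4,5,6,7}  ✓accept
'b' @ 4: {1,2,3,4,5,6,7}  ✓accept
'a' @ 5: {}  — dead — no transitions
rest 'aaa' ignored (set empty)
end set {} — state 1 not in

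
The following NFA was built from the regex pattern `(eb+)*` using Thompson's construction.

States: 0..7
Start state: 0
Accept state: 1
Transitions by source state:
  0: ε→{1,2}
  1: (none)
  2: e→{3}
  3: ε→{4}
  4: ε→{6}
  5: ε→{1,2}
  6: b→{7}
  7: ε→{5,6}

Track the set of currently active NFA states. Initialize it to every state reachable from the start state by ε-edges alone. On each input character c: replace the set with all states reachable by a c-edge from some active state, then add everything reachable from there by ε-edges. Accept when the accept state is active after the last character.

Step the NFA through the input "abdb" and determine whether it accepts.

start: ε-closure({0}) = {0,1,2}
'a' @ 1: {}  — state set empty
rest 'bdb' ignored (set empty)
after full input: {}  (accept=1 not in)

Answer: REJECT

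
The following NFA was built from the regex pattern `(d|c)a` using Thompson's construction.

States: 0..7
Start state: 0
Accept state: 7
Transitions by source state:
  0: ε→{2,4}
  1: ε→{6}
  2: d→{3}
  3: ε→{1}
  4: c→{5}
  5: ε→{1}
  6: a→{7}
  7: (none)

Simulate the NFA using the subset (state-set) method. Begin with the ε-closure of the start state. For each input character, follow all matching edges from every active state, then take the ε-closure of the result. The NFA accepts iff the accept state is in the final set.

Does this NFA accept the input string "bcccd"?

S₀ = ε-closure({0}) = {0,2,4}
'b' @ 1: {}  — state set empty
rest 'cccd' ignored (set empty)
after full input: {}  (accept=7 not in)

Answer: REJECT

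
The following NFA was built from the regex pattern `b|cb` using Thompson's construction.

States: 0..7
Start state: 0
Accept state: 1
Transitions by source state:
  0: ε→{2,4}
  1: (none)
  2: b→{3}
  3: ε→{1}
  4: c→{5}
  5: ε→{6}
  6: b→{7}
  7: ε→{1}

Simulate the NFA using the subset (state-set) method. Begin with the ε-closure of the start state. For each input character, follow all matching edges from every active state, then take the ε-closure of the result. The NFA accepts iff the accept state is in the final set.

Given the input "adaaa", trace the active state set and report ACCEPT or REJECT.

S₀ = ε-closure({0}) = {0,2,4}
'a' @ 1: {}  — no active states
rest 'daaa' ignored (set empty)
final: {}; accept 1 not in set

Answer: REJECT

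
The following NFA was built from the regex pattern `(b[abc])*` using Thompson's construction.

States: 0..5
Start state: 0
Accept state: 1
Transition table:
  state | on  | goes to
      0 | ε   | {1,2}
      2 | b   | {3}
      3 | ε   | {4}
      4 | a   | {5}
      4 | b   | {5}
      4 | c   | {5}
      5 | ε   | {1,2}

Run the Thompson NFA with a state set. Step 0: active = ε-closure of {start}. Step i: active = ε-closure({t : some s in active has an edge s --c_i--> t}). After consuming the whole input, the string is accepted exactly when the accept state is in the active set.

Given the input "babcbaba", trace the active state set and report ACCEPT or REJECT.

S₀ = ε-closure({0}) = {0,1,2}
'b' @ 1: {3,4}
'a' @ 2: {1,2,5}  [accepting]
'b' @ 3: {3,4}
'c' @ 4: {1,2,5}  [accepting]
'b' @ 5: {3,4}
'a' @ 6: {1,2,5}  [accepting]
'b' @ 7: {3,4}
'a' @ 8: {1,2,5}  [accepting]
end set {1,2,5} — state 1 in

Answer: ACCEPT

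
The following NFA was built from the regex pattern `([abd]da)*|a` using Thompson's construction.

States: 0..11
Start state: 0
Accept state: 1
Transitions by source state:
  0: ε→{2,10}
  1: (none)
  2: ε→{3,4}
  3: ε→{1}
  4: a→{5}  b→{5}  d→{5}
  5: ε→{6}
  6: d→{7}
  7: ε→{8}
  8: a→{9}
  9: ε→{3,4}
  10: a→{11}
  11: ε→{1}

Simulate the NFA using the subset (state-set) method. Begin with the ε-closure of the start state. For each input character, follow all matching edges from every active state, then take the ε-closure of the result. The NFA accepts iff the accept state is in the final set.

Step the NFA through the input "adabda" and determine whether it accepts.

start: ε-closure({0}) = {0,1,2,3,4,10}
'a' @ 1: {1,5,6,11}  ✓accept
'd' @ 2: {7,8}
'a' @ 3: {1,3,4,9}  ✓accept
'b' @ 4: {5,6}
'd' @ 5: {7,8}
'a' @ 6: {1,3,4,9}  ✓accept
final: {1,3,4,9}; accept 1 in set

Answer: ACCEPT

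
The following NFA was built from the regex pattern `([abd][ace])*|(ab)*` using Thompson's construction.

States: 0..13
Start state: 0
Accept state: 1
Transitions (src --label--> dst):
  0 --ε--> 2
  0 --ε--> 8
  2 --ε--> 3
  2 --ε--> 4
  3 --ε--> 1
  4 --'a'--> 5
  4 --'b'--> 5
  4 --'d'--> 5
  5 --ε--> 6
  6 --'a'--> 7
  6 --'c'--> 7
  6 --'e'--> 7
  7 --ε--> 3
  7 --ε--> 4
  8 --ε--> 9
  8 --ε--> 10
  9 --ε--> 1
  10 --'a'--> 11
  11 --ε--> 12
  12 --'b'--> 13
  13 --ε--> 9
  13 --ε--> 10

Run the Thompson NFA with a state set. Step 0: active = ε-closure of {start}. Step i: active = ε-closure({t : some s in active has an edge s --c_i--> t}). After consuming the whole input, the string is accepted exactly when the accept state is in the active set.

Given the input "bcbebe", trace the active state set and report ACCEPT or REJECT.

initial (ε-close {0}): {0,1,2,3,4,8,9,10}
'b' @ 1: {5,6}
'c' @ 2: {1,3,4,7}  (accept∈set)
'b' @ 3: {5,6}
'e' @ 4: {1,3,4,7}  (accept∈set)
'b' @ 5: {5,6}
'e' @ 6: {1,3,4,7}  (accept∈set)
after full input: {1,3,4,7}  (accept=1 in)

Answer: ACCEPT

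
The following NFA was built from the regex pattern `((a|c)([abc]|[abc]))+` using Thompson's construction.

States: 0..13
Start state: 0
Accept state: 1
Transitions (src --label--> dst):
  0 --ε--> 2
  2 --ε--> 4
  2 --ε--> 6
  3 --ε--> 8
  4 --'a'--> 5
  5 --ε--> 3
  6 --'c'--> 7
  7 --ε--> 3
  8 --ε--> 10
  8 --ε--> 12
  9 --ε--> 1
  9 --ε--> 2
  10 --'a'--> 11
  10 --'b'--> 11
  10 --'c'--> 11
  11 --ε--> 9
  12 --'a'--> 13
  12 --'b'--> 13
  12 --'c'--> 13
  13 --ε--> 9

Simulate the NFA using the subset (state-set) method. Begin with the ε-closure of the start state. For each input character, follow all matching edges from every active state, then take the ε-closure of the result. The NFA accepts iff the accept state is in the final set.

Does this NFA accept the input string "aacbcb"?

Answer: ACCEPT

Steps:
S₀ = ε-closure({0}) = {0,2,4,6}
'a' @ 1: {3,5,8,10,12}
'a' @ 2: {1,2,4,6,9,11,13}  [accepting]
'c' @ 3: {3,7,8,10,12}
'b' @ 4: {1,2,4,6,9,11,13}  [accepting]
'c' @ 5: {3,7,8,10,12}
'b' @ 6: {1,2,4,6,9,11,13}  [accepting]
after full input: {1,2,4,6,9,11,13}  (accept=1 in)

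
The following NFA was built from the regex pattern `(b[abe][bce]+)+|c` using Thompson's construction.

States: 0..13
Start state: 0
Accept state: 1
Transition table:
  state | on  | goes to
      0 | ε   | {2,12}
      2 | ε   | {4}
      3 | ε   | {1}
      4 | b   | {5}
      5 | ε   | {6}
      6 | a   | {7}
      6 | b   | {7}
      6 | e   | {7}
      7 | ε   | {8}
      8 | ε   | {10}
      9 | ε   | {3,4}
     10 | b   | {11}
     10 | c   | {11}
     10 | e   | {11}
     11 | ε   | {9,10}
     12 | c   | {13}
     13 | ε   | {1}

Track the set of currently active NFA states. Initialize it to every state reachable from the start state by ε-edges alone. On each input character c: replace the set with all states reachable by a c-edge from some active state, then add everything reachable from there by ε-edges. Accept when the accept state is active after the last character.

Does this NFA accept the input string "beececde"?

initial (ε-close {0}): {0,2,4,12}
'b' @ 1: {5,6}
'e' @ 2: {7,8,10}
'e' @ 3: {1,3,4,9,10,11}  ✓accept
'c' @ 4: {1,3,4,9,10,11}  ✓accept
'e' @ 5: {1,3,4,9,10,11}  ✓accept
'c' @ 6: {1,3,4,9,10,11}  ✓accept
'd' @ 7: {}  — state set empty
rest 'e' ignored (set empty)
final: {}; accept 1 not in set

Answer: REJECT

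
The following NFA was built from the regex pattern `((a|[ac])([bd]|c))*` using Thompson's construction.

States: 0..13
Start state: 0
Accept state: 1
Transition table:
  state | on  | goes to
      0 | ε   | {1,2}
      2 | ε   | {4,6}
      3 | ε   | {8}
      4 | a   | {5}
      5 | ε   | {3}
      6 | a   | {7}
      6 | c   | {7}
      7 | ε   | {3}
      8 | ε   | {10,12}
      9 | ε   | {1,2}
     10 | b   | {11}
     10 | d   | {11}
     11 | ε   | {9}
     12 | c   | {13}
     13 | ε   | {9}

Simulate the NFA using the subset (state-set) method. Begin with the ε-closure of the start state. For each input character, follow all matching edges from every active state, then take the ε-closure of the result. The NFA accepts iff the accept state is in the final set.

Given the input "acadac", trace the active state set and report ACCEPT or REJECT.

Answer: ACCEPT

Derivation:
S₀ = ε-closure({0}) = {0,1,2,4,6}
'a' @ 1: {3,5,7,8,10,12}
'c' @ 2: {1,2,4,6,9,13}  ✓accept
'a' @ 3: {3,5,7,8,10,12}
'd' @ 4: {1,2,4,6,9,11}  ✓accept
'a' @ 5: {3,5,7,8,10,12}
'c' @ 6: {1,2,4,6,9,13}  ✓accept
after full input: {1,2,4,6,9,13}  (accept=1 in)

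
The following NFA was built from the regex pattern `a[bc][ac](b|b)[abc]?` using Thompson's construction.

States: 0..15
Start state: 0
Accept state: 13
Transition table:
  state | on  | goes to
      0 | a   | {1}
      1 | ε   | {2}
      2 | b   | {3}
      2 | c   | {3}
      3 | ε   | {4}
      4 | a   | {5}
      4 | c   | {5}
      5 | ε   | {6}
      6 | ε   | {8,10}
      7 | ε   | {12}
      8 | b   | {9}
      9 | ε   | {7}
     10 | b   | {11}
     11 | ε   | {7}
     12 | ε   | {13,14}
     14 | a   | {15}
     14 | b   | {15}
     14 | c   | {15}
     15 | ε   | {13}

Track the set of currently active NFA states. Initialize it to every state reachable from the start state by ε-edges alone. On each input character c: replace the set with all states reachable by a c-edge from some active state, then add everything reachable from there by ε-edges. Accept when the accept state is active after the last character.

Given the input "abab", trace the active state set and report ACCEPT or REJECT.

Answer: ACCEPT

Derivation:
S₀ = ε-closure({0}) = {0}
'a' @ 1: {1,2}
'b' @ 2: {3,4}
'a' @ 3: {5,6,8,10}
'b' @ 4: {7,9,11,12,13,14}  [accepting]
final: {7,9,11,12,13,14}; accept 13 in set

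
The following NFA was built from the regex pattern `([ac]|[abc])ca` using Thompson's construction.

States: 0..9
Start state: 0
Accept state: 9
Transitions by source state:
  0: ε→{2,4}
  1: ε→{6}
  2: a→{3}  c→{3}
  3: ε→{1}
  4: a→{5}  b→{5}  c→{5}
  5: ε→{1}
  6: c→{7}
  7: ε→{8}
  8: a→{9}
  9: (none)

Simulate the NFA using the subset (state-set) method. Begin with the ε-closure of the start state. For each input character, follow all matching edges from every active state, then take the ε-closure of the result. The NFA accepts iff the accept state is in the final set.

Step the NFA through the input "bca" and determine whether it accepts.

Answer: ACCEPT

Trace:
S₀ = ε-closure({0}) = {0,2,4}
'b' @ 1: {1,5,6}
'c' @ 2: {7,8}
'a' @ 3: {9}  (accept∈set)
final: {9}; accept 9 in set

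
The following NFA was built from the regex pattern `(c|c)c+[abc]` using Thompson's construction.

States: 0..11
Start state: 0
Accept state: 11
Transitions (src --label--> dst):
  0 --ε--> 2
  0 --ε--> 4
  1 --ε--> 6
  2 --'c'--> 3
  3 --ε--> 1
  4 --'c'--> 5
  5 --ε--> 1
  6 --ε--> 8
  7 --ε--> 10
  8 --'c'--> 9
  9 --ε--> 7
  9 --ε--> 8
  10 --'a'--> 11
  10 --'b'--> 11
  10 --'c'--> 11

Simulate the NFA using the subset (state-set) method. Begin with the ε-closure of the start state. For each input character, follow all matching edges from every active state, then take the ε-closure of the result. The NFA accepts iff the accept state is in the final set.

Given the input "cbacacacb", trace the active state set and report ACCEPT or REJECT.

Answer: REJECT

Steps:
start: ε-closure({0}) = {0,2,4}
'c' @ 1: {1,3,5,6,8}
'b' @ 2: {}  — state set empty
rest 'acacacb' ignored (set empty)
end set {} — state 11 not in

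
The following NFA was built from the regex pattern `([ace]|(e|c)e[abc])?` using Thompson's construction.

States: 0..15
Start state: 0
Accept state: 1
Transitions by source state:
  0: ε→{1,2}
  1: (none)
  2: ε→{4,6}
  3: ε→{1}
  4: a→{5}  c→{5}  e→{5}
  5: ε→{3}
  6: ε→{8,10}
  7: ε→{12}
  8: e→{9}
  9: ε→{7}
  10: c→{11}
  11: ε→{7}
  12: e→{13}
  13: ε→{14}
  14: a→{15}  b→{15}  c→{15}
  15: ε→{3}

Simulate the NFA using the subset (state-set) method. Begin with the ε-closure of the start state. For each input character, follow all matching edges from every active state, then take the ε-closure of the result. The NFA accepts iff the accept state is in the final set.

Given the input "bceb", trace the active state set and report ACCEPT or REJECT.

Answer: REJECT

Steps:
S₀ = ε-closure({0}) = {0,1,2,4,6,8,10}
'b' @ 1: {}  — no active states
rest 'ceb' ignored (set empty)
final: {}; accept 1 not in set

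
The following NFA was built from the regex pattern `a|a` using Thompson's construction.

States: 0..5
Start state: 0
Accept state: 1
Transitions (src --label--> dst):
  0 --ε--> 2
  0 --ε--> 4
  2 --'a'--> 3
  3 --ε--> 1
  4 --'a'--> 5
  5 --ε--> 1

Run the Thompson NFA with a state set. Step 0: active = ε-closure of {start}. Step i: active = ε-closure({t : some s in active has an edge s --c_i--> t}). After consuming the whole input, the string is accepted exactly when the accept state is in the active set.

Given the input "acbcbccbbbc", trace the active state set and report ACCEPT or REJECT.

S₀ = ε-closure({0}) = {0,2,4}
'a' @ 1: {1,3,5}  [accepting]
'c' @ 2: {}  — dead — no transitions
rest 'bcbccbbbc' ignored (set empty)
end set {} — state 1 not in

Answer: REJECT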